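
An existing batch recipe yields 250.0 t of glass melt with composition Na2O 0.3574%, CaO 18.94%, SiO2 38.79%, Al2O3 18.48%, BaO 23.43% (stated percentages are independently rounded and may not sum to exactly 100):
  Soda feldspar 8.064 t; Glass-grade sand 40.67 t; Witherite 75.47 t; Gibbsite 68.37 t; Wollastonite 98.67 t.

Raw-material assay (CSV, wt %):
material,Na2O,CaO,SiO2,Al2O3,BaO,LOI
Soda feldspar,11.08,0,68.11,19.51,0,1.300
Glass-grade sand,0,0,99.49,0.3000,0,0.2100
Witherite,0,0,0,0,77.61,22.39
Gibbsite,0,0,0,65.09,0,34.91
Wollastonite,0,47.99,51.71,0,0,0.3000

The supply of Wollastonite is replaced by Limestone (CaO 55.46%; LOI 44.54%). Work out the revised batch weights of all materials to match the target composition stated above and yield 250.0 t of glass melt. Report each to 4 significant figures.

Revised batch per 250.0 t glass melt:
  Soda feldspar: 8.064 t
  Glass-grade sand: 91.95 t
  Witherite: 75.47 t
  Gibbsite: 68.14 t
  Limestone: 85.38 t
Total batch = 329.0 t; LOI loss = 79.01 t

Exact precision is held through the solve. Intermediates are shown, rounded to 4 significant digits, at each printed step; every reported value is rounded a single time. All derived quantities (the five compositions, glass mass, LOI, the yield, the totals) are carried from the batch weights per 250.0 t of glass in full precision exactly as shown in the problem or the answer.
Per-oxide target masses for 250.0 t glass melt:
  Na2O: 0.3574% × 250.0 = 0.8935 t
  CaO: 18.94% × 250.0 = 47.35 t
  SiO2: 38.79% × 250.0 = 96.98 t
  Al2O3: 18.48% × 250.0 = 46.20 t
  BaO: 23.43% × 250.0 = 58.58 t
Per-oxide balance check on the weights just shown, versus the basis set out (sums match the target masses inside rounding margins):
  Na2O: 8.064·0.1108 = 0.8935 t (target 0.8935 t)
  CaO: 85.38·0.5546 = 47.35 t (target 47.35 t)
  SiO2: 8.064·0.6811 + 91.95·0.9949 = 96.97 t (target 96.98 t)
  Al2O3: 8.064·0.1951 + 91.95·0.003000 + 68.14·0.6509 = 46.20 t (target 46.20 t)
  BaO: 75.47·0.7761 = 58.57 t (target 58.58 t)
The glass-mass cross-check: batch Σ − ignition loss = 250.0 t (targets for the oxides total 250.0 t; with the basis standing at 250.0 t — deltas are rounding alone).
Batch total: Σ batch = 329.0 t; ignition loss, Σ(batch × LOI) = 79.01 t; glass ÷ batch gives a yield of 75.98%.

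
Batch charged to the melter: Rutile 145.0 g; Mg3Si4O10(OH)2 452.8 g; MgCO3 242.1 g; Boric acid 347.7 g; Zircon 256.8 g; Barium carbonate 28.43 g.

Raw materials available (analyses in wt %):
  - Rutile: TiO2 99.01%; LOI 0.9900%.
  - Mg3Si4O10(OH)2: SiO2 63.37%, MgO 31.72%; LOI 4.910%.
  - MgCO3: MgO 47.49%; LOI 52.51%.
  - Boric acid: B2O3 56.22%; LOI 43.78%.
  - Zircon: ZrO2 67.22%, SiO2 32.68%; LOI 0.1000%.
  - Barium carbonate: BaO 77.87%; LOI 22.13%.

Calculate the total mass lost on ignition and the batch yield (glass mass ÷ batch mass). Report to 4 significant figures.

The intermediate values are printed (rounded to four significant digits) on the page; full precision is maintained at each step — each reported figure takes a single rounding; all derived quantities, including totals, LOI, net glass mass, the six compositions, yield, are computed starting from the weights for 1163 g of glass in full precision, as set out in the problem or answer text.
Loss on ignition, line by line:
  Rutile: 145.0 × 0.009900 = 1.436 g
  Mg3Si4O10(OH)2: 452.8 × 0.04910 = 22.23 g
  MgCO3: 242.1 × 0.5251 = 127.1 g
  Boric acid: 347.7 × 0.4378 = 152.2 g
  Zircon: 256.8 × 0.001000 = 0.2568 g
  Barium carbonate: 28.43 × 0.2213 = 6.292 g
Total LOI = 309.6 g
Glass = batch − LOI = 1473 − 309.6 = 1163 g

LOI loss = 309.6 g; glass = 1163 g; yield = 78.98%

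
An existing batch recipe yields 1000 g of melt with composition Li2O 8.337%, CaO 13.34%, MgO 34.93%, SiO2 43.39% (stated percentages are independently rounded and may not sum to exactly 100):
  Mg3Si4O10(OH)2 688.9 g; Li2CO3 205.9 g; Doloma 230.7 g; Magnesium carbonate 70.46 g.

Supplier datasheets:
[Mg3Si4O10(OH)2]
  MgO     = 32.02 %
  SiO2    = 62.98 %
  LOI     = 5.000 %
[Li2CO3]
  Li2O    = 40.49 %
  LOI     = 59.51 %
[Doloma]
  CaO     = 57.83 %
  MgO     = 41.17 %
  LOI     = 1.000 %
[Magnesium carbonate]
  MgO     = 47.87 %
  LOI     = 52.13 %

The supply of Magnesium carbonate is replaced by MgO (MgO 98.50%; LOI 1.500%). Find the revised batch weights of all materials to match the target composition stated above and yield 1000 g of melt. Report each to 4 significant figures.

In-progress results are displayed, rounded to four significant digits, in the working; full float precision is maintained through every step. A single rounding finalizes every reported result; the derived quantities (LOI, totals, yield, the four compositions, glass mass) are carried in full precision using the weight values per 1000 g of glass exactly as shown in the problem or the answer.
Oxide-by-oxide targets in 1000 g melt:
  Li2O: 8.337% × 1000 = 83.37 g
  CaO: 13.34% × 1000 = 133.4 g
  MgO: 34.93% × 1000 = 349.3 g
  SiO2: 43.39% × 1000 = 433.9 g
Balance tally, oxide-wise, from the weights as reported, for the quoted basis mass (sum by sum, the targets are met up to rounding of the answer):
  Li2O: 205.9·0.4049 = 83.37 g (target 83.37 g)
  CaO: 230.7·0.5783 = 133.4 g (target 133.4 g)
  MgO: 688.9·0.3202 + 230.7·0.4117 + 34.24·0.9850 = 349.3 g (target 349.3 g)
  SiO2: 688.9·0.6298 = 433.9 g (target 433.9 g)
Glass mass check: net batch after ignition = 999.9 g (summing oxide targets gives 1000 g; stated basis 1000 g — a pure rounding effect).
Total batch = Σ batch = 1160 g; the LOI term Σ batch·LOI equals 159.8 g; yield, glass over the total, = 86.22%.

Revised batch per 1000 g melt:
  Mg3Si4O10(OH)2: 688.9 g
  Li2CO3: 205.9 g
  Doloma: 230.7 g
  MgO: 34.24 g
Total batch = 1160 g; LOI loss = 159.8 g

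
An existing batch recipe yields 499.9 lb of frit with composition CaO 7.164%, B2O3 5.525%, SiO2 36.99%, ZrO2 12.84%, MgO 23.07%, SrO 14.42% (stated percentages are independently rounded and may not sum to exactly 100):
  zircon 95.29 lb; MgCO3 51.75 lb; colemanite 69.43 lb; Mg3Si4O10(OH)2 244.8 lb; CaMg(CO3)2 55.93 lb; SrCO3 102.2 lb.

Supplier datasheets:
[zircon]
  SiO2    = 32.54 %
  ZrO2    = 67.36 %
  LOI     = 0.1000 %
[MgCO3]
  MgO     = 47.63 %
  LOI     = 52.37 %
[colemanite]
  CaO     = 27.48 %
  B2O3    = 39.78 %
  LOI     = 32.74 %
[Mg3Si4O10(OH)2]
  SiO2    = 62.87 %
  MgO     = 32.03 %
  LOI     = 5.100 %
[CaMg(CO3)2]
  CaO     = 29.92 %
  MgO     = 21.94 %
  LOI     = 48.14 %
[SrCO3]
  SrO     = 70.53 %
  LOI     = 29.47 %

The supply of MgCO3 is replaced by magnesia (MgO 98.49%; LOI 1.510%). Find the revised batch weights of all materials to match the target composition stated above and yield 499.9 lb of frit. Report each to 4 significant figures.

Revised batch per 499.9 lb frit:
  zircon: 95.29 lb
  magnesia: 25.03 lb
  colemanite: 69.43 lb
  Mg3Si4O10(OH)2: 244.8 lb
  CaMg(CO3)2: 55.93 lb
  SrCO3: 102.2 lb
Total batch = 592.7 lb; LOI loss = 92.73 lb

Intermediates are printed, rounded to four significant figures, between the steps — full float precision is kept from first step to last — a single rounding produces each reported value; all derived quantities, including the totals, six oxide percentages, the yield, LOI, glass mass, are carried from the weighed amounts per 499.9 lb of glass at exact precision precisely as stated by problem or answer.
Target oxide masses per 499.9 lb frit:
  CaO: 7.164% × 499.9 = 35.81 lb
  B2O3: 5.525% × 499.9 = 27.62 lb
  SiO2: 36.99% × 499.9 = 184.9 lb
  ZrO2: 12.84% × 499.9 = 64.19 lb
  MgO: 23.07% × 499.9 = 115.3 lb
  SrO: 14.42% × 499.9 = 72.09 lb
Checking each oxide sum working from each reported weight, versus the basis set out (every target is met by its sum given rounding of the digits):
  CaO: 69.43·0.2748 + 55.93·0.2992 = 35.81 lb (target 35.81 lb)
  B2O3: 69.43·0.3978 = 27.62 lb (target 27.62 lb)
  SiO2: 95.29·0.3254 + 244.8·0.6287 = 184.9 lb (target 184.9 lb)
  ZrO2: 95.29·0.6736 = 64.19 lb (target 64.19 lb)
  MgO: 25.03·0.9849 + 244.8·0.3203 + 55.93·0.2194 = 115.3 lb (target 115.3 lb)
  SrO: 102.2·0.7053 = 72.08 lb (target 72.09 lb)
Consistency of the glass mass: batch total minus LOI = 499.9 lb (the targets, summed, come to 499.9 lb; basis as stated: 499.9 lb — any gap is answer rounding).
Summing the batch: Σ batch = 592.7 lb; LOI loss = Σ batch·LOI = 92.73 lb; yield: glass divided by total = 84.35%.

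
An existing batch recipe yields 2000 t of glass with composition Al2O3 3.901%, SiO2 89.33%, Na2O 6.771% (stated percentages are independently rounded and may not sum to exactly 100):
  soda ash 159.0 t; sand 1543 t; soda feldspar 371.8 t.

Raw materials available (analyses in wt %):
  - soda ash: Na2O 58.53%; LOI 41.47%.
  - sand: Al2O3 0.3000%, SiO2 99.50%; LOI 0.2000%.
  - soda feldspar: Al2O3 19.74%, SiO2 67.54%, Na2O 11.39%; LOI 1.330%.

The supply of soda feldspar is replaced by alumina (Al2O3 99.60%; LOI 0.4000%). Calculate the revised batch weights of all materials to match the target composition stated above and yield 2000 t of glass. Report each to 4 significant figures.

Every computation keeps full float precision in every operation; rounding to 4 significant figures governs each in-between result as printed; each reported value carries a single rounding — derived quantities (LOI, the totals, the yield, three oxide percentages, glass mass) are computed in full float precision using the weight values per 2000 t of glass, as given in problem or answer.
Oxide mass targets, per 2000 t glass:
  Al2O3: 3.901% × 2000 = 78.02 t
  SiO2: 89.33% × 2000 = 1787 t
  Na2O: 6.771% × 2000 = 135.4 t
Checking each oxide sum using the reported weights, for the quoted basis mass (target by target, the sums agree modulo rounding of the values):
  Al2O3: 1796·0.003000 + 72.92·0.9960 = 78.02 t (target 78.02 t)
  SiO2: 1796·0.9950 = 1787 t (target 1787 t)
  Na2O: 231.4·0.5853 = 135.4 t (target 135.4 t)
Glass-mass closure: batch Σ − ignition loss = 2000 t (oxide target masses add up to 2000 t; basis as stated: 2000 t — a pure rounding effect).
Whole-batch sum: Σ batch = 2100 t; LOI loss = Σ batch·LOI = 99.85 t; yield: glass divided by total = 95.25%.

Revised batch per 2000 t glass:
  soda ash: 231.4 t
  sand: 1796 t
  alumina: 72.92 t
Total batch = 2100 t; LOI loss = 99.85 t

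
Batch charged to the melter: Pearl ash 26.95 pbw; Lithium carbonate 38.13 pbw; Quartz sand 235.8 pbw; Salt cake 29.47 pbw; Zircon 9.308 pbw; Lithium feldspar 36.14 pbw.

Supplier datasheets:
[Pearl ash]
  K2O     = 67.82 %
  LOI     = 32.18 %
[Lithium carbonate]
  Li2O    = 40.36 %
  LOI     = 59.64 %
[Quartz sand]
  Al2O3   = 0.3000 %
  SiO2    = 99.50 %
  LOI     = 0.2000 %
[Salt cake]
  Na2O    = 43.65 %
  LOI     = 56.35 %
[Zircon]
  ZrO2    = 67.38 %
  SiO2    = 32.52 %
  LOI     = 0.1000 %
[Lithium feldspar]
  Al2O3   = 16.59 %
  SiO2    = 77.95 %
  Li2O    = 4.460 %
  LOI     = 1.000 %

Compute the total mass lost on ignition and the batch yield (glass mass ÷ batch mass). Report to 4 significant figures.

Working values are shown rounded to 4 significant digits in the working — every computation maintains exact precision in all steps. Every reported result includes exactly one rounding; all derived quantities, which include yield, the totals, net glass mass, ignition loss, six oxide percentages, are carried at full precision, as quoted within problem or answer, from the batch weights on 326.9 pbw of glass.
Per-material ignition loss:
  Pearl ash: 26.95 × 0.3218 = 8.673 pbw
  Lithium carbonate: 38.13 × 0.5964 = 22.74 pbw
  Quartz sand: 235.8 × 0.002000 = 0.4716 pbw
  Salt cake: 29.47 × 0.5635 = 16.61 pbw
  Zircon: 9.308 × 0.001000 = 0.009308 pbw
  Lithium feldspar: 36.14 × 0.01000 = 0.3614 pbw
Total LOI = 48.86 pbw
Glass = batch − LOI = 375.8 − 48.86 = 326.9 pbw

LOI loss = 48.86 pbw; glass = 326.9 pbw; yield = 87.00%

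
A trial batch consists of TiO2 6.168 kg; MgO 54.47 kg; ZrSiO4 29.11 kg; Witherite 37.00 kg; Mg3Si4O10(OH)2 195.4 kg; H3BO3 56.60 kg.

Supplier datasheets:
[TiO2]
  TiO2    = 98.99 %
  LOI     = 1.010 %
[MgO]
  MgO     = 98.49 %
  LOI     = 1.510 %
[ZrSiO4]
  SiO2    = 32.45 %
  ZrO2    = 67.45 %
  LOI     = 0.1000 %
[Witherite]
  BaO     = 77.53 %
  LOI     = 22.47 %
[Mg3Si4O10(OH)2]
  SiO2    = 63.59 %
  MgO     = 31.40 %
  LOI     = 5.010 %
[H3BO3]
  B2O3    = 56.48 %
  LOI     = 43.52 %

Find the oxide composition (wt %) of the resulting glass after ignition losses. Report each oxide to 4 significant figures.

Glass mass = 335.1 kg (batch 378.7 − LOI 43.65).
Composition: SiO2 39.90%, B2O3 9.540%, MgO 34.32%, BaO 8.561%, ZrO2 5.859%, TiO2 1.822%

Mid-chain values are displayed rounded off to 4 significant figures when written out; all arithmetic maintains full precision in every operation — each reported number takes exactly one rounding — derived quantities (glass mass, the six compositions, LOI, totals, the yield) are re-derived from the batch weights for 335.1 kg of glass in exact precision, as given in the problem or the answer.
Mass of each oxide from the mix:
  SiO2: 29.11·0.3245 + 195.4·0.6359 = 133.7 kg
  B2O3: 56.60·0.5648 = 31.97 kg
  MgO: 54.47·0.9849 + 195.4·0.3140 = 115.0 kg
  BaO: 37.00·0.7753 = 28.69 kg
  ZrO2: 29.11·0.6745 = 19.63 kg
  TiO2: 6.168·0.9899 = 6.106 kg
LOI: 6.168·0.01010 + 54.47·0.01510 + 29.11·0.001000 + 37.00·0.2247 + 195.4·0.05010 + 56.60·0.4352 = 43.65 kg
Glass mass = batch − LOI = 378.7 − 43.65 = 335.1 kg (matching Σ of the oxides)
percent share: oxide ÷ glass, ×100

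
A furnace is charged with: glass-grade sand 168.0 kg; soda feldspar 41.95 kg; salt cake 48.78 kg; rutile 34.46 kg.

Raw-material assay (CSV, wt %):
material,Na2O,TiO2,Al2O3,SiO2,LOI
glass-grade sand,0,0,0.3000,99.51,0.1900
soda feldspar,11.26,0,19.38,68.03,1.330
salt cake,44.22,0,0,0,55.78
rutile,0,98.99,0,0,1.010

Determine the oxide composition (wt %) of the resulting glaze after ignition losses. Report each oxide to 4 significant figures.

Working values are printed rounded to four significant digits across the worked steps; the working math keeps exact precision in every operation; every reported result takes exactly one rounding. All derived quantities (net glass mass, yield, four oxide percentages, ignition loss, totals) are rebuilt in full float precision from the batch weights per 264.8 kg of glass as they appear in either problem or answer.
Oxide masses out of the charge:
  Na2O: 41.95·0.1126 + 48.78·0.4422 = 26.29 kg
  TiO2: 34.46·0.9899 = 34.11 kg
  Al2O3: 168.0·0.003000 + 41.95·0.1938 = 8.634 kg
  SiO2: 168.0·0.9951 + 41.95·0.6803 = 195.7 kg
LOI: 168.0·0.001900 + 41.95·0.01330 + 48.78·0.5578 + 34.46·0.01010 = 28.43 kg
The glass mass, total less LOI, = 293.2 − 28.43 = 264.8 kg (equal to the oxide-mass sum)
percent share: oxide ÷ glass, ×100

Glass mass = 264.8 kg (batch 293.2 − LOI 28.43).
Composition: Na2O 9.931%, TiO2 12.88%, Al2O3 3.261%, SiO2 73.92%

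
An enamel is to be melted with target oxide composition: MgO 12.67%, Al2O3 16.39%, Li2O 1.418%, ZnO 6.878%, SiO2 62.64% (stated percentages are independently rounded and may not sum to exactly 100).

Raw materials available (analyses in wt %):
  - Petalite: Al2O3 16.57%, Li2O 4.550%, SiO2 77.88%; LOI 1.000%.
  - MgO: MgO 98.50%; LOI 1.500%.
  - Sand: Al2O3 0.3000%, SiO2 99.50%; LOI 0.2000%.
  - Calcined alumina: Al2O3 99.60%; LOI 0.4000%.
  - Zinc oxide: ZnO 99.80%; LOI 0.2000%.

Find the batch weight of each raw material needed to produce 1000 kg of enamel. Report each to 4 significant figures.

In-progress results are printed rounded to four significant figures in the working. All arithmetic maintains full precision end to end; a single rounding yields every reported number. All derived quantities are carried in full precision (LOI, the five compositions, the totals, glass mass, the yield) using the weight values for 1000 kg of glass exactly as printed in the problem or the answer.
Oxide-by-oxide targets in 1000 kg enamel:
  MgO: 12.67% × 1000 = 126.7 kg
  Al2O3: 16.39% × 1000 = 163.9 kg
  Li2O: 1.418% × 1000 = 14.18 kg
  ZnO: 6.878% × 1000 = 68.78 kg
  SiO2: 62.64% × 1000 = 626.4 kg
Balance tally, oxide-wise, on the weights just shown, on the stated basis (every target is met by its sum given rounding of the digits):
  MgO: 128.6·0.9850 = 126.7 kg (target 126.7 kg)
  Al2O3: 311.6·0.1657 + 385.6·0.003000 + 111.5·0.9960 = 163.8 kg (target 163.9 kg)
  Li2O: 311.6·0.04550 = 14.18 kg (target 14.18 kg)
  ZnO: 68.92·0.9980 = 68.78 kg (target 68.78 kg)
  SiO2: 311.6·0.7788 + 385.6·0.9950 = 626.3 kg (target 626.4 kg)
Consistency of the glass mass: whole batch net of LOI = 999.8 kg (the targets, summed, come to 1000 kg; basis as stated: 1000 kg — gaps are rounding artifacts).
Batch total: Σ batch = 1006 kg; ignition loss, Σ(batch × LOI) = 6.400 kg; the yield ratio, glass ÷ batch: 99.36%.

Batch per 1000 kg enamel:
  Petalite: 311.6 kg
  MgO: 128.6 kg
  Sand: 385.6 kg
  Calcined alumina: 111.5 kg
  Zinc oxide: 68.92 kg
Total batch = 1006 kg; LOI loss = 6.400 kg; yield = 99.36%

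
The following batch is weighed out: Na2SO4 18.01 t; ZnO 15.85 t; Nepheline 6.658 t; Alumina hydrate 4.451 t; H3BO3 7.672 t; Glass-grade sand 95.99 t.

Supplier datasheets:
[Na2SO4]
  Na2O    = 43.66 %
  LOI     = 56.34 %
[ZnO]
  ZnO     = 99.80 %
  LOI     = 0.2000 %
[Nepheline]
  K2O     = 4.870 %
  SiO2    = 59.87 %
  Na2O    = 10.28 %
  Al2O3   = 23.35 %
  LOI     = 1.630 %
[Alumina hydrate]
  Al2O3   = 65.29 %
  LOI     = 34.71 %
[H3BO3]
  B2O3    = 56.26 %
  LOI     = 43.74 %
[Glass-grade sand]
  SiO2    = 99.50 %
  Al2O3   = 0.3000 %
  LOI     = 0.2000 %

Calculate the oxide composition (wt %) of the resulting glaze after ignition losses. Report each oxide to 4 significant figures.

Glass mass = 133.3 t (batch 148.6 − LOI 15.38).
Composition: K2O 0.2433%, ZnO 11.87%, B2O3 3.239%, SiO2 74.67%, Na2O 6.415%, Al2O3 3.564%

All internal work carries full precision at all times; the intermediate values are rounded off to 4 significant digits when quoted. A single rounding produces every reported figure. The derived quantities, including six oxide percentages, the totals, yield, net glass mass, ignition loss, are computed using the weight values per 133.3 t of glass at full precision as quoted within the question or the answer.
What the batch supplies per oxide:
  K2O: 6.658·0.04870 = 0.3242 t
  ZnO: 15.85·0.9980 = 15.82 t
  B2O3: 7.672·0.5626 = 4.316 t
  SiO2: 6.658·0.5987 + 95.99·0.9950 = 99.50 t
  Na2O: 18.01·0.4366 + 6.658·0.1028 = 8.548 t
  Al2O3: 6.658·0.2335 + 4.451·0.6529 + 95.99·0.003000 = 4.749 t
LOI: 18.01·0.5634 + 15.85·0.002000 + 6.658·0.01630 + 4.451·0.3471 + 7.672·0.4374 + 95.99·0.002000 = 15.38 t
Glass = total batch minus LOI = 148.6 − 15.38 = 133.3 t (the oxide masses sum to this)
oxide / glass × 100 gives the wt %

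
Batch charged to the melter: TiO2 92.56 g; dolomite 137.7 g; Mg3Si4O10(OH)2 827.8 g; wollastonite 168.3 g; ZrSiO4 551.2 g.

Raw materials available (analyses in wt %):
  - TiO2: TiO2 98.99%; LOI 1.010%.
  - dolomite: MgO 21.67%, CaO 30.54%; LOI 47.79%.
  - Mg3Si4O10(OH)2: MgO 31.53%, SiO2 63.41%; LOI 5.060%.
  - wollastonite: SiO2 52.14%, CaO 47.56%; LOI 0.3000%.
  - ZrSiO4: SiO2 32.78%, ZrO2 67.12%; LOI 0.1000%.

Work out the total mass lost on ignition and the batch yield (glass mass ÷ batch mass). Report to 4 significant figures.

LOI loss = 109.7 g; glass = 1668 g; yield = 93.83%

Every computation carries exact precision through the solve — values along the way are shown rounded to four significant digits when written out; exactly one rounding goes into each reported figure. All derived quantities are computed at full float precision (yield, ignition loss, the five compositions, totals, net glass mass) starting from the weights on 1668 g of glass as written in problem or answer.
Each material's LOI contribution:
  TiO2: 92.56 × 0.01010 = 0.9349 g
  dolomite: 137.7 × 0.4779 = 65.81 g
  Mg3Si4O10(OH)2: 827.8 × 0.05060 = 41.89 g
  wollastonite: 168.3 × 0.003000 = 0.5049 g
  ZrSiO4: 551.2 × 0.001000 = 0.5512 g
Total LOI = 109.7 g
Glass = batch − LOI = 1778 − 109.7 = 1668 g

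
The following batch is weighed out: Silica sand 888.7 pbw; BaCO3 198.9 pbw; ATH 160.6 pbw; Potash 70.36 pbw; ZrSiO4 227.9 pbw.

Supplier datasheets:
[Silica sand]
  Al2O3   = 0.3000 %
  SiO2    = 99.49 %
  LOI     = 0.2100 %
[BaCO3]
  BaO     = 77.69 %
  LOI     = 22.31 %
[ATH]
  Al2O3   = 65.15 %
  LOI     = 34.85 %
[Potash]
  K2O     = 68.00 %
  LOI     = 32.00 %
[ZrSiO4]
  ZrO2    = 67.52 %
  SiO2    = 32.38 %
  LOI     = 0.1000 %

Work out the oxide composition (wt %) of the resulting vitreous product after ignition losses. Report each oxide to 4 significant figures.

Glass mass = 1422 pbw (batch 1546 − LOI 125.0).
Composition: K2O 3.366%, Al2O3 7.548%, ZrO2 10.82%, SiO2 67.39%, BaO 10.87%

The intermediate values are printed (rounded to 4 significant figures) between the steps; the whole derivation carries exact precision in all steps — every reported figure carries a single rounding; the derived quantities, including five oxide percentages, the totals, glass mass, ignition loss, the yield, are recomputed from the batch weights at 1422 pbw of glass in full float precision as given in question or answer.
Oxide-by-oxide delivered mass:
  K2O: 70.36·0.6800 = 47.84 pbw
  Al2O3: 888.7·0.003000 + 160.6·0.6515 = 107.3 pbw
  ZrO2: 227.9·0.6752 = 153.9 pbw
  SiO2: 888.7·0.9949 + 227.9·0.3238 = 958.0 pbw
  BaO: 198.9·0.7769 = 154.5 pbw
LOI: 888.7·0.002100 + 198.9·0.2231 + 160.6·0.3485 + 70.36·0.3200 + 227.9·0.001000 = 125.0 pbw
batch − LOI leaves glass = 1546 − 125.0 = 1422 pbw (= Σ oxide masses)
wt % = 100 × oxide mass / glass mass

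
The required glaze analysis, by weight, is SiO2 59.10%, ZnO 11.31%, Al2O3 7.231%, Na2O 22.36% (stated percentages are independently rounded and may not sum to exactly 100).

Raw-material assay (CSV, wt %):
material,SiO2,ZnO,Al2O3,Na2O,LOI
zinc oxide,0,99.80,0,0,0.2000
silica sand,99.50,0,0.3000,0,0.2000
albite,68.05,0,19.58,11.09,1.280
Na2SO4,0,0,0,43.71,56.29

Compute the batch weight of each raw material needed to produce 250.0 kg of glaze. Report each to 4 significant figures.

Values along the way are shown, with 4-significant-figure rounding, when written out; all arithmetic holds full precision through the solve. Exactly one rounding is applied to each reported number. All derived quantities, including glass mass, ignition loss, four oxide percentages, the totals, yield, are computed starting from the weights on 250.0 kg of glass in full precision exactly as printed in the question or the answer.
Oxide-by-oxide targets in 250.0 kg glaze:
  SiO2: 59.10% × 250.0 = 147.8 kg
  ZnO: 11.31% × 250.0 = 28.28 kg
  Al2O3: 7.231% × 250.0 = 18.08 kg
  Na2O: 22.36% × 250.0 = 55.90 kg
Verifying the oxide balance applying the batch weights above, relative to the basis at hand (oxide sums agree with the targets within answer rounding):
  SiO2: 86.25·0.9950 + 91.00·0.6805 = 147.7 kg (target 147.8 kg)
  ZnO: 28.33·0.9980 = 28.27 kg (target 28.28 kg)
  Al2O3: 86.25·0.003000 + 91.00·0.1958 = 18.08 kg (target 18.08 kg)
  Na2O: 91.00·0.1109 + 104.8·0.4371 = 55.90 kg (target 55.90 kg)
Glass-mass bookkeeping: batch total minus LOI = 250.0 kg (the Σ of target masses is 250.0 kg; basis as stated: 250.0 kg — any gap is answer rounding).
Total batch = Σ batch = 310.4 kg; Σ batch·LOI gives LOI loss = 60.39 kg; the yield ratio, glass ÷ batch: 80.54%.

Batch per 250.0 kg glaze:
  zinc oxide: 28.33 kg
  silica sand: 86.25 kg
  albite: 91.00 kg
  Na2SO4: 104.8 kg
Total batch = 310.4 kg; LOI loss = 60.39 kg; yield = 80.54%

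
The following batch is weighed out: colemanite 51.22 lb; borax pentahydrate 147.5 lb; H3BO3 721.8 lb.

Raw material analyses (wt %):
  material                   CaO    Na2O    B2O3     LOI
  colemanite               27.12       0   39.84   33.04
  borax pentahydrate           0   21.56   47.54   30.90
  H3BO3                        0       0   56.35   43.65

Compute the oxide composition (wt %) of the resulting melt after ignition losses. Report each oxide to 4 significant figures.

The intermediate values appear (rounded to 4 significant digits) at each printed step — every computation runs at full float precision in all steps. A single rounding produces every reported figure — the derived quantities (the yield, LOI, the totals, the three compositions, net glass mass) are computed starting from the weights per 543.0 lb of glass in full float precision exactly as shown in the problem or the answer.
Delivered oxide masses:
  CaO: 51.22·0.2712 = 13.89 lb
  Na2O: 147.5·0.2156 = 31.80 lb
  B2O3: 51.22·0.3984 + 147.5·0.4754 + 721.8·0.5635 = 497.3 lb
LOI: 51.22·0.3304 + 147.5·0.3090 + 721.8·0.4365 = 377.6 lb
Net of LOI, the glass mass = 920.5 − 377.6 = 543.0 lb (the oxide masses sum to this)
percent share: oxide ÷ glass, ×100

Glass mass = 543.0 lb (batch 920.5 − LOI 377.6).
Composition: CaO 2.558%, Na2O 5.857%, B2O3 91.58%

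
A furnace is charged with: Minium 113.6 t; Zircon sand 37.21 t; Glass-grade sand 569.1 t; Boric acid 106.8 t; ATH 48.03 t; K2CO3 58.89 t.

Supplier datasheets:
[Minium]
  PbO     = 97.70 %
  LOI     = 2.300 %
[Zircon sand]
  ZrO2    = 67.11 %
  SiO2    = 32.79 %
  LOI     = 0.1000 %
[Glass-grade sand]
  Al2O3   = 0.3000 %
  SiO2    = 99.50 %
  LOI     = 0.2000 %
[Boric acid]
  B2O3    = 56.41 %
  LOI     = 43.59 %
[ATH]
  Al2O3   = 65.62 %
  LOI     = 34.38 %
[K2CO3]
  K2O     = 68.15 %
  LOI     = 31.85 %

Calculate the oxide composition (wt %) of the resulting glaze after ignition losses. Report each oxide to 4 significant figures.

Values along the way are printed, rounded to 4 significant digits, alongside each step — each numeric step maintains full precision through every step; every reported value carries a single rounding; the derived quantities (the yield, ignition loss, totals, net glass mass, the six compositions) are recomputed using the weight values at 848.0 t of glass in exact precision as given in either problem or answer.
Oxide masses out of the charge:
  Al2O3: 569.1·0.003000 + 48.03·0.6562 = 33.22 t
  K2O: 58.89·0.6815 = 40.13 t
  PbO: 113.6·0.9770 = 111.0 t
  B2O3: 106.8·0.5641 = 60.25 t
  ZrO2: 37.21·0.6711 = 24.97 t
  SiO2: 37.21·0.3279 + 569.1·0.9950 = 578.5 t
LOI: 113.6·0.02300 + 37.21·0.001000 + 569.1·0.002000 + 106.8·0.4359 + 48.03·0.3438 + 58.89·0.3185 = 85.61 t
Glass = total batch minus LOI = 933.6 − 85.61 = 848.0 t (= Σ oxide masses)
wt %: oxide over glass, times 100

Glass mass = 848.0 t (batch 933.6 − LOI 85.61).
Composition: Al2O3 3.918%, K2O 4.733%, PbO 13.09%, B2O3 7.104%, ZrO2 2.945%, SiO2 68.21%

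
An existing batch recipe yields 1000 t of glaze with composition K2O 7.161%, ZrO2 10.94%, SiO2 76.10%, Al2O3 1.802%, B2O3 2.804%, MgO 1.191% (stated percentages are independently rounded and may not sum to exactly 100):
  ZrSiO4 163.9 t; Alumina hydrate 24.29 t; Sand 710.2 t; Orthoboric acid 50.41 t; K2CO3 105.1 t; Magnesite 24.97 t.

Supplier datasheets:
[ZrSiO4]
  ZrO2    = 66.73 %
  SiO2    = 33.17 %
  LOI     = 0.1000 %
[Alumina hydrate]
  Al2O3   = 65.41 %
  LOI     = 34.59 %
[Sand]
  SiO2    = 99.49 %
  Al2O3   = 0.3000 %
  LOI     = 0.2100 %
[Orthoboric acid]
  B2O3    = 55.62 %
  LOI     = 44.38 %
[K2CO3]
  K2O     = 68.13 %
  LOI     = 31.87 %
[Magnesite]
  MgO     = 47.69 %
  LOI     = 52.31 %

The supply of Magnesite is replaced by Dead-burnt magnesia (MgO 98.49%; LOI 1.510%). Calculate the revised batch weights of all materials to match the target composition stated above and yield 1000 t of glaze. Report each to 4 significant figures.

The working math holds exact precision through every step — working values are shown rounded off to 4 significant figures across the worked steps — every reported figure undergoes a single rounding — all derived quantities (the six compositions, glass mass, totals, yield, ignition loss) are rebuilt starting from the weights at 1000 t of glass at full float precision as written in problem or answer.
Target oxide masses per 1000 t glaze:
  K2O: 7.161% × 1000 = 71.61 t
  ZrO2: 10.94% × 1000 = 109.4 t
  SiO2: 76.10% × 1000 = 761.0 t
  Al2O3: 1.802% × 1000 = 18.02 t
  B2O3: 2.804% × 1000 = 28.04 t
  MgO: 1.191% × 1000 = 11.91 t
Balance tally, oxide-wise, from the weights as reported, under the basis named above (oxide sums agree with the targets once rounding is allowed for):
  K2O: 105.1·0.6813 = 71.60 t (target 71.61 t)
  ZrO2: 163.9·0.6673 = 109.4 t (target 109.4 t)
  SiO2: 163.9·0.3317 + 710.2·0.9949 = 760.9 t (target 761.0 t)
  Al2O3: 24.29·0.6541 + 710.2·0.003000 = 18.02 t (target 18.02 t)
  B2O3: 50.41·0.5562 = 28.04 t (target 28.04 t)
  MgO: 12.09·0.9849 = 11.91 t (target 11.91 t)
Glass-mass bookkeeping: total batch − LOI = 999.9 t (the targets, summed, come to 1000 t; the stated basis being 1000 t — differing by rounding only).
Batch grand total — Σ batch = 1066 t; Σ batch·LOI gives LOI loss = 66.11 t; yield = glass ÷ total batch = 93.80%.

Revised batch per 1000 t glaze:
  ZrSiO4: 163.9 t
  Alumina hydrate: 24.29 t
  Sand: 710.2 t
  Orthoboric acid: 50.41 t
  K2CO3: 105.1 t
  Dead-burnt magnesia: 12.09 t
Total batch = 1066 t; LOI loss = 66.11 t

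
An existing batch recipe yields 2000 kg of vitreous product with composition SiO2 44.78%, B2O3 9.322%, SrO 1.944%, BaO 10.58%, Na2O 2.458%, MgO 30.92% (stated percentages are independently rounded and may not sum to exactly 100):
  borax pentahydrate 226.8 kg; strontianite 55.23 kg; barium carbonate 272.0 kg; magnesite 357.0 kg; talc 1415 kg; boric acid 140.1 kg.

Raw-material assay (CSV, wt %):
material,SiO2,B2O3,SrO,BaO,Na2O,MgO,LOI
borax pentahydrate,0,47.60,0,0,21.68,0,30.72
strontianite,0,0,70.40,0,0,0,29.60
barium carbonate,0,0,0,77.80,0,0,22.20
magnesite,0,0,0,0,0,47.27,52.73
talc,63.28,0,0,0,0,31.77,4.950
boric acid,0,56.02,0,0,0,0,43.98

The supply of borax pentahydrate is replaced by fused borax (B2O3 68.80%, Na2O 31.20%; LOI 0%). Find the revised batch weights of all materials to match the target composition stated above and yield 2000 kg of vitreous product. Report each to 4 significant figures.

Revised batch per 2000 kg vitreous product:
  fused borax: 157.6 kg
  strontianite: 55.23 kg
  barium carbonate: 272.0 kg
  magnesite: 357.0 kg
  talc: 1415 kg
  boric acid: 139.3 kg
Total batch = 2396 kg; LOI loss = 396.3 kg

All internal work keeps exact precision in all steps — working values are shown (rounded to four significant figures) alongside each step — every reported figure carries a single rounding. The derived quantities are re-derived at full float precision (totals, six oxide percentages, ignition loss, glass mass, yield) from the weighed amounts at 2000 kg of glass, precisely as stated by the problem or the answer.
Target oxide masses per 2000 kg vitreous product:
  SiO2: 44.78% × 2000 = 895.6 kg
  B2O3: 9.322% × 2000 = 186.4 kg
  SrO: 1.944% × 2000 = 38.88 kg
  BaO: 10.58% × 2000 = 211.6 kg
  Na2O: 2.458% × 2000 = 49.16 kg
  MgO: 30.92% × 2000 = 618.4 kg
Per-oxide balance check from the weights as reported, under the basis named above (every target is met by its sum modulo rounding of the values):
  SiO2: 1415·0.6328 = 895.4 kg (target 895.6 kg)
  B2O3: 157.6·0.6880 + 139.3·0.5602 = 186.5 kg (target 186.4 kg)
  SrO: 55.23·0.7040 = 38.88 kg (target 38.88 kg)
  BaO: 272.0·0.7780 = 211.6 kg (target 211.6 kg)
  Na2O: 157.6·0.3120 = 49.17 kg (target 49.16 kg)
  MgO: 357.0·0.4727 + 1415·0.3177 = 618.3 kg (target 618.4 kg)
Glass-mass sanity pass: batch Σ − ignition loss = 2000 kg (the targets, summed, come to 2000 kg; against the stated basis, 2000 kg — a pure rounding effect).
Batch grand total — Σ batch = 2396 kg; LOI loss = Σ batch·LOI = 396.3 kg; as yield: glass ÷ batch → 83.46%.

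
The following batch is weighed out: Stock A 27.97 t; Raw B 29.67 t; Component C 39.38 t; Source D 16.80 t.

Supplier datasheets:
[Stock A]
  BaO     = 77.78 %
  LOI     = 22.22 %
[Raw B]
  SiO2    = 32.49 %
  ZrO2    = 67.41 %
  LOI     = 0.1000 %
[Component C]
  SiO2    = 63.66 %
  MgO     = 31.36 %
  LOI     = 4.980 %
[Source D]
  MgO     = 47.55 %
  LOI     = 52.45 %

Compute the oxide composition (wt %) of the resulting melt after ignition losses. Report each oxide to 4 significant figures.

Glass mass = 96.80 t (batch 113.8 − LOI 17.02).
Composition: BaO 22.47%, SiO2 35.86%, ZrO2 20.66%, MgO 21.01%

All internal work carries full precision from first step to last. Values along the way are printed (rounded to 4 significant digits) within the worked lines. Each reported number is rounded exactly once; the derived quantities (the yield, the totals, net glass mass, the four compositions, LOI) are computed from the batch weights at 96.80 t of glass in full float precision exactly as shown in the question or the answer.
Mass of each oxide from the mix:
  BaO: 27.97·0.7778 = 21.76 t
  SiO2: 29.67·0.3249 + 39.38·0.6366 = 34.71 t
  ZrO2: 29.67·0.6741 = 20.00 t
  MgO: 39.38·0.3136 + 16.80·0.4755 = 20.34 t
LOI: 27.97·0.2222 + 29.67·0.001000 + 39.38·0.04980 + 16.80·0.5245 = 17.02 t
Resulting glass, batch − LOI: 113.8 − 17.02 = 96.80 t (consistent with Σ oxide mass)
percent share: oxide ÷ glass, ×100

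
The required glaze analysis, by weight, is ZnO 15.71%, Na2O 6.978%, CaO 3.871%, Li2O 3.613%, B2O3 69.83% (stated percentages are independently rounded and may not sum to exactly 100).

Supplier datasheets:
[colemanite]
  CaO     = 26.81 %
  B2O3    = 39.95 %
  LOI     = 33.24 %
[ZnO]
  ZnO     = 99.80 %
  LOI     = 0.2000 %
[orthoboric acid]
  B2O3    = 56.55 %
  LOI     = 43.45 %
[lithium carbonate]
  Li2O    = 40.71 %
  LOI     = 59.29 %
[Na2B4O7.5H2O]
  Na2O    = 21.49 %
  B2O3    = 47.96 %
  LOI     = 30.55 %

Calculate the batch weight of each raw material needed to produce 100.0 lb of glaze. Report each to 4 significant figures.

In-progress results are displayed (rounded to four significant figures) alongside each step. Every computation maintains full precision at every stage; exactly one rounding goes into every reported number — the derived quantities (glass mass, the totals, ignition loss, the yield, five oxide percentages) are re-derived in full precision from the weighed amounts per 100.0 lb of glass exactly as printed in question or answer.
Target masses of each oxide per 100.0 lb glaze:
  ZnO: 15.71% × 100.0 = 15.71 lb
  Na2O: 6.978% × 100.0 = 6.978 lb
  CaO: 3.871% × 100.0 = 3.871 lb
  Li2O: 3.613% × 100.0 = 3.613 lb
  B2O3: 69.83% × 100.0 = 69.83 lb
Balance tally, oxide-wise, given the weights on record, at the basis given (sums match the target masses within answer rounding):
  ZnO: 15.74·0.9980 = 15.71 lb (target 15.71 lb)
  Na2O: 32.47·0.2149 = 6.978 lb (target 6.978 lb)
  CaO: 14.44·0.2681 = 3.871 lb (target 3.871 lb)
  Li2O: 8.875·0.4071 = 3.613 lb (target 3.613 lb)
  B2O3: 14.44·0.3995 + 85.74·0.5655 + 32.47·0.4796 = 69.83 lb (target 69.83 lb)
Glass-mass sanity pass: total batch − LOI = 100.0 lb (per-oxide target masses sum to 100.0 lb; stated basis 100.0 lb — deltas are rounding alone).
Adding the batch up: Σ batch = 157.3 lb; Σ batch·LOI gives LOI loss = 57.27 lb; as yield: glass ÷ batch → 63.59%.

Batch per 100.0 lb glaze:
  colemanite: 14.44 lb
  ZnO: 15.74 lb
  orthoboric acid: 85.74 lb
  lithium carbonate: 8.875 lb
  Na2B4O7.5H2O: 32.47 lb
Total batch = 157.3 lb; LOI loss = 57.27 lb; yield = 63.59%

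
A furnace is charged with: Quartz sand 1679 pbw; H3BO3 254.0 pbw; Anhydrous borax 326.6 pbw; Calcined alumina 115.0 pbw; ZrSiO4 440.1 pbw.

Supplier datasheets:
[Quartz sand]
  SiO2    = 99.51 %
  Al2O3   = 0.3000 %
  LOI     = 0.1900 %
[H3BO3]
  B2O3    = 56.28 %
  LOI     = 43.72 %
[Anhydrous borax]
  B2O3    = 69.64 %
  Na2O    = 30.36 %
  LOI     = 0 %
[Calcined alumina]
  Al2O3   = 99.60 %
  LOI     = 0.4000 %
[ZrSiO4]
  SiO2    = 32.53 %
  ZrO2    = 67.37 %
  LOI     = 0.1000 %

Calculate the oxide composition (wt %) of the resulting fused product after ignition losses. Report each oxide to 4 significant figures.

Glass mass = 2700 pbw (batch 2815 − LOI 115.1).
Composition: B2O3 13.72%, SiO2 67.19%, Na2O 3.673%, Al2O3 4.429%, ZrO2 10.98%

Mid-chain values are shown rounded to four significant figures within the worked lines — full float precision is held end to end; a single rounding finalizes every reported value; the derived quantities, including net glass mass, LOI, the totals, the yield, five oxide percentages, are rebuilt from the batch weights at 2700 pbw of glass in full precision as quoted within the question or the answer.
Per-oxide mass from batch:
  B2O3: 254.0·0.5628 + 326.6·0.6964 = 370.4 pbw
  SiO2: 1679·0.9951 + 440.1·0.3253 = 1814 pbw
  Na2O: 326.6·0.3036 = 99.16 pbw
  Al2O3: 1679·0.003000 + 115.0·0.9960 = 119.6 pbw
  ZrO2: 440.1·0.6737 = 296.5 pbw
LOI: 1679·0.001900 + 254.0·0.4372 + 115.0·0.004000 + 440.1·0.001000 = 115.1 pbw
Glass = total batch minus LOI = 2815 − 115.1 = 2700 pbw (the oxide masses sum to this)
wt % = 100 × oxide mass / glass mass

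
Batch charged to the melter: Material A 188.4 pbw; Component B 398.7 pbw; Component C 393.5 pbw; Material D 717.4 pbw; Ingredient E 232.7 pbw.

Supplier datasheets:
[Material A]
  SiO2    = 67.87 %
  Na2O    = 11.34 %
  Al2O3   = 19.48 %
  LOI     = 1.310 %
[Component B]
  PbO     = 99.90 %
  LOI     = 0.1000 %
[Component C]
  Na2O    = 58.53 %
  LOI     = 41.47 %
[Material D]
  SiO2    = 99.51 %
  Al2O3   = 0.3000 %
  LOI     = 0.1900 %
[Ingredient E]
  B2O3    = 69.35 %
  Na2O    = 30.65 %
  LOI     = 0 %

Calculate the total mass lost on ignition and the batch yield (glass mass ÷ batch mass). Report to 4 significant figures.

LOI loss = 167.4 pbw; glass = 1763 pbw; yield = 91.33%

Each numeric step runs at exact precision all the way through; mid-chain values appear rounded to 4 significant digits in the printout; each reported result is rounded once only; derived quantities (ignition loss, net glass mass, the five compositions, yield, the totals) are recomputed from the batch weights for 1763 pbw of glass in full float precision, as they appear in the problem or answer text.
Each material's LOI contribution:
  Material A: 188.4 × 0.01310 = 2.468 pbw
  Component B: 398.7 × 0.001000 = 0.3987 pbw
  Component C: 393.5 × 0.4147 = 163.2 pbw
  Material D: 717.4 × 0.001900 = 1.363 pbw
  Ingredient E: 232.7 × 0 = 0 pbw
Total LOI = 167.4 pbw
Glass = batch − LOI = 1931 − 167.4 = 1763 pbw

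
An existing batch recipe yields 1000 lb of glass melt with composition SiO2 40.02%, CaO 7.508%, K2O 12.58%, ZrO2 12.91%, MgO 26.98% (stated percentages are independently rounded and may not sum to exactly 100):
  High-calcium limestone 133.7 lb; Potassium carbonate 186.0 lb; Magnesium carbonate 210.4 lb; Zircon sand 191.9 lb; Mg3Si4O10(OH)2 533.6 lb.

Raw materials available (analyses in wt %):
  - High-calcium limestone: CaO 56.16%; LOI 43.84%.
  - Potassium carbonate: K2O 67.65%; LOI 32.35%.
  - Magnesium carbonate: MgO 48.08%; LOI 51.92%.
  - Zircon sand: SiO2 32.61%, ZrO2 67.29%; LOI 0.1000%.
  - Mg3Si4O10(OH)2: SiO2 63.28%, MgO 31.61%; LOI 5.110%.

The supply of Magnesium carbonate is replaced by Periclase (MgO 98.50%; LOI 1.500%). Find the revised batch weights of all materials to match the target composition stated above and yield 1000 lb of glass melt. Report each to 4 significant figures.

The whole derivation carries full precision throughout. Mid-chain values appear rounded to 4 significant figures at each printed step — every reported value is rounded a single time; derived quantities (totals, net glass mass, ignition loss, the yield, five oxide percentages) are rebuilt using the weight values for 1000 lb of glass at exact precision exactly as printed in the problem or the answer.
Target oxide masses per 1000 lb glass melt:
  SiO2: 40.02% × 1000 = 400.2 lb
  CaO: 7.508% × 1000 = 75.08 lb
  K2O: 12.58% × 1000 = 125.8 lb
  ZrO2: 12.91% × 1000 = 129.1 lb
  MgO: 26.98% × 1000 = 269.8 lb
Sums-versus-targets review given the weights on record, for the quoted basis mass (sums match the target masses exact up to rounding of places):
  SiO2: 191.9·0.3261 + 533.6·0.6328 = 400.2 lb (target 400.2 lb)
  CaO: 133.7·0.5616 = 75.09 lb (target 75.08 lb)
  K2O: 186.0·0.6765 = 125.8 lb (target 125.8 lb)
  ZrO2: 191.9·0.6729 = 129.1 lb (target 129.1 lb)
  MgO: 102.7·0.9850 + 533.6·0.3161 = 269.8 lb (target 269.8 lb)
Consistency of the glass mass: the batch minus its LOI: 1000 lb (the Σ of target masses is 1000 lb; stated basis 1000 lb — any gap is answer rounding).
Batch total: Σ batch = 1148 lb; loss to ignition Σ batch·LOI = 147.8 lb; the yield ratio, glass ÷ batch: 87.13%.

Revised batch per 1000 lb glass melt:
  High-calcium limestone: 133.7 lb
  Potassium carbonate: 186.0 lb
  Periclase: 102.7 lb
  Zircon sand: 191.9 lb
  Mg3Si4O10(OH)2: 533.6 lb
Total batch = 1148 lb; LOI loss = 147.8 lb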